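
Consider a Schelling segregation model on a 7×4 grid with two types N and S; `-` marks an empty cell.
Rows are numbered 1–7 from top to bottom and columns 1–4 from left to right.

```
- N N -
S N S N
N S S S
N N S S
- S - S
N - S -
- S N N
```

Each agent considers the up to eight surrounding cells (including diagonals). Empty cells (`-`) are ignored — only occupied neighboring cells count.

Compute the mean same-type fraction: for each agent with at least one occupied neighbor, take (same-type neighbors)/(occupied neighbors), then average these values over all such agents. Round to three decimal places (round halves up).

0.523

(1,2)N 2/4
(1,3)N 3/4
(2,1)S 1/4
(2,2)N 3/7
(2,3)S 3/7
(2,4)N 1/4
(3,1)N 3/5
(3,2)S 4/8
(3,3)S 5/8
(3,4)S 4/5
(4,1)N 2/4
(4,2)N 2/6
(4,3)S 6/7
(4,4)S 4/4
(5,2)S 2/5
(5,4)S 3/3
(6,1)N 0/2
(6,3)S 3/5
(7,2)S 1/3
(7,3)N 1/3
(7,4)N 1/2
Sum over 21 agents: 2/4 + 3/4 + 1/4 + 3/7 + 3/7 + 1/4 + 3/5 + 4/8 + 5/8 + 4/5 + 2/4 + 2/6 + 6/7 + 4/4 + 2/5 + 3/3 + 0/2 + 3/5 + 1/3 + 1/3 + 1/2 = 3077/280; mean = 3077/280 ÷ 21 = 3077/5880 = 0.523299… → 0.523.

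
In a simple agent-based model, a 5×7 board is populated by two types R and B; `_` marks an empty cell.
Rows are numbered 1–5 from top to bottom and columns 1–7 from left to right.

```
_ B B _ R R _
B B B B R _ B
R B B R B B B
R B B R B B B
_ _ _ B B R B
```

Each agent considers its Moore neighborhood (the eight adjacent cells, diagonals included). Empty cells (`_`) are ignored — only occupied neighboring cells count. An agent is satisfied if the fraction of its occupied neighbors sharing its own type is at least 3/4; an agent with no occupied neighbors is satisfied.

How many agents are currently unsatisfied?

16

Row 1: (1,2)B 4/4 ✓ · (1,3)B 4/4 ✓ · (1,5)R 2/3 ✗ · (1,6)R 2/3 ✗
Row 2: (2,1)B 3/4 ✓ · (2,2)B 6/7 ✓ · (2,3)B 6/7 ✓ · (2,4)B 4/7 ✗ · (2,5)R 3/6 ✗ · (2,7)B 2/3 ✗
Row 3: (3,1)R 1/5 ✗ · (3,2)B 6/8 ✓ · (3,3)B 6/8 ✓ · (3,4)R 2/8 ✗ · (3,5)B 4/7 ✗ · (3,6)B 6/7 ✓ · (3,7)B 4/4 ✓
Row 4: (4,1)R 1/3 ✗ · (4,2)B 3/5 ✗ · (4,3)B 4/6 ✗ · (4,4)R 1/7 ✗ · (4,5)B 5/8 ✗ · (4,6)B 7/8 ✓ · (4,7)B 4/5 ✓
Row 5: (5,4)B 3/4 ✓ · (5,5)B 3/5 ✗ · (5,6)R 0/5 ✗ · (5,7)B 2/3 ✗
Unsatisfied: (1,5), (1,6), (2,4), (2,5), (2,7), (3,1), (3,4), (3,5), (4,1), (4,2), (4,3), (4,4), (4,5), (5,5), (5,6), (5,7) — 16 in total.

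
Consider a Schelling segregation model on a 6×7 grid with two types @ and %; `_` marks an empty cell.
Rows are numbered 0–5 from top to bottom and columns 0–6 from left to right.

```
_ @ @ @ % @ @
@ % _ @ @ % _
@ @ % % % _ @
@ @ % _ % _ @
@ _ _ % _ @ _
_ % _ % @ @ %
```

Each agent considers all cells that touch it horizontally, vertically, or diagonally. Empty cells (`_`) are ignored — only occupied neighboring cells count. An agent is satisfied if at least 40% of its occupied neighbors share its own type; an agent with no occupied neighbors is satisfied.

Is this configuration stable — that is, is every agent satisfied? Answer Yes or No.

No

(0,1)@ 2/3 satisfied
(0,2)@ 3/4 satisfied
(0,3)@ 3/4 satisfied
(0,4)% 1/5 not
(0,5)@ 2/4 satisfied
(0,6)@ 1/2 satisfied
(1,0)@ 3/4 satisfied
(1,1)% 1/6 not
(1,3)@ 3/7 satisfied
(1,4)@ 3/7 satisfied
(1,5)% 2/6 not
(2,0)@ 4/5 satisfied
(2,1)@ 4/7 satisfied
(2,2)% 3/6 satisfied
(2,3)% 4/6 satisfied
(2,4)% 3/5 satisfied
(2,6)@ 1/2 satisfied
(3,0)@ 4/4 satisfied
(3,1)@ 4/6 satisfied
(3,2)% 3/5 satisfied
(3,4)% 3/4 satisfied
(3,6)@ 2/2 satisfied
(4,0)@ 2/3 satisfied
(4,3)% 3/4 satisfied
(4,5)@ 3/5 satisfied
(5,1)% 0/1 not
(5,3)% 1/2 satisfied
(5,4)@ 2/4 satisfied
(5,5)@ 2/3 satisfied
(5,6)% 0/2 not
For instance (0,4) has only 1/5 same-type neighbors, below 2/5.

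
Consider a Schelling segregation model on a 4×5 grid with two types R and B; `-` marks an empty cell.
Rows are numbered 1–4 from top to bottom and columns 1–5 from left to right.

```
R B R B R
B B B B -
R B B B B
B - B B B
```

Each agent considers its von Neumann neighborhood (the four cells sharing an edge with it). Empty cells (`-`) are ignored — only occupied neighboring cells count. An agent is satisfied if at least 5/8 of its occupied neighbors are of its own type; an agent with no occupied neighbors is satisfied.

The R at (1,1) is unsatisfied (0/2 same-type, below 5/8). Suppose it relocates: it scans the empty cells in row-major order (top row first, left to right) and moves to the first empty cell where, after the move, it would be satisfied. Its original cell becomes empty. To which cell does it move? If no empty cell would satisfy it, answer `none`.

Vacating (1,1). Empty cells in order:
  (2,5): 1/3 same-type → still unsatisfied.
  (4,2): 0/3 same-type → still unsatisfied.

none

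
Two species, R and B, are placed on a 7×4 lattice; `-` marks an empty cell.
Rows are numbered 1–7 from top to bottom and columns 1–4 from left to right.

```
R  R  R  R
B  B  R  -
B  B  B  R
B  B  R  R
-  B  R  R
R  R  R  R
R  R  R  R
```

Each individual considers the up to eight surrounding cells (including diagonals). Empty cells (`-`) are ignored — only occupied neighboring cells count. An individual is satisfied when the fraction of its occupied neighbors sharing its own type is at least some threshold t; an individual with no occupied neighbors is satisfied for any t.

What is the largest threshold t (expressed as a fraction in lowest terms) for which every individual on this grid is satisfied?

Row 1: (1,1)R 1/3 · (1,2)R 3/5 · (1,3)R 3/4 · (1,4)R 2/2
Row 2: (2,1)B 3/5 · (2,2)B 4/8 · (2,3)R 4/7
Row 3: (3,1)B 5/5 · (3,2)B 6/8 · (3,3)B 3/7 · (3,4)R 3/4
Row 4: (4,1)B 4/4 · (4,2)B 5/7 · (4,3)R 4/8 · (4,4)R 4/5
Row 5: (5,2)B 2/7 · (5,3)R 6/8 · (5,4)R 5/5
Row 6: (6,1)R 3/4 · (6,2)R 6/7 · (6,3)R 7/8 · (6,4)R 5/5
Row 7: (7,1)R 3/3 · (7,2)R 5/5 · (7,3)R 5/5 · (7,4)R 3/3
The smallest same-type fraction is 2/7 at (5,2), which reduces to 2/7. Any threshold above that leaves this individual unsatisfied.

2/7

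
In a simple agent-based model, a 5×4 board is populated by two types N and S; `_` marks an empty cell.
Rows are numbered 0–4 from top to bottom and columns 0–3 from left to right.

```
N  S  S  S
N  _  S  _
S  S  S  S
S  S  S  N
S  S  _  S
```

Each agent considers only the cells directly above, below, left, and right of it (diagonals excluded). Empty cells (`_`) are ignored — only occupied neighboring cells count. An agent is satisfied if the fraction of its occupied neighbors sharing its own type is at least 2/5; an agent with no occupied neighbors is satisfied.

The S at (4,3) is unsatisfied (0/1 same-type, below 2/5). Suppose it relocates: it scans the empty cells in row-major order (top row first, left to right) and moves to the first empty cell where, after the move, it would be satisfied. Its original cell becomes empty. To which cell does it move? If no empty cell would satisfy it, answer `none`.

Vacating (4,3). Empty cells in order:
  (1,1): 3/4 same-type → satisfied — stop here.

(1,1)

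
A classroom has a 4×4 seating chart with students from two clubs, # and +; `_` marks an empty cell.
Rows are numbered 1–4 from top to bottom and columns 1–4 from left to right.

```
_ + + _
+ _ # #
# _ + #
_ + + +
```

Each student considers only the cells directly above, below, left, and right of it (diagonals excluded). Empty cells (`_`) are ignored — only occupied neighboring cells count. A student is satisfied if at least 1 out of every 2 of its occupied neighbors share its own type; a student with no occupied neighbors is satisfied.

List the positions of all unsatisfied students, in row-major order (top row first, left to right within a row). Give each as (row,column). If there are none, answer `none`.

(1,2)+ 1/1 ✓
(1,3)+ 1/2 ✓
(2,1)+ 0/1 ✗
(2,3)# 1/3 ✗
(2,4)# 2/2 ✓
(3,1)# 0/1 ✗
(3,3)+ 1/3 ✗
(3,4)# 1/3 ✗
(4,2)+ 1/1 ✓
(4,3)+ 3/3 ✓
(4,4)+ 1/2 ✓

(2,1), (2,3), (3,1), (3,3), (3,4)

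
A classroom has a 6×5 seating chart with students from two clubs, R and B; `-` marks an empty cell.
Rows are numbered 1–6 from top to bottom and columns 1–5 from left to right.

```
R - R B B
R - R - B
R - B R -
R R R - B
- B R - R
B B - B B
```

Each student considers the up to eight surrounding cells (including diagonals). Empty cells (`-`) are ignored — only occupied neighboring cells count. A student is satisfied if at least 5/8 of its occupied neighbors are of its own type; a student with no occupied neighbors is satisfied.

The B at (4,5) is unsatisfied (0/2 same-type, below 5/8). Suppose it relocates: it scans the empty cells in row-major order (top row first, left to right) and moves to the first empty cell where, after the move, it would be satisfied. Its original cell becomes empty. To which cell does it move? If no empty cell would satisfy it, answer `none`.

(6,3)

Vacating (4,5). Empty cells in order:
  (1,2): 0/4 same-type → still unsatisfied.
  (2,2): 1/6 same-type → still unsatisfied.
  (2,4): 4/7 same-type → still unsatisfied.
  (3,2): 1/7 same-type → still unsatisfied.
  (3,5): 1/2 same-type → still unsatisfied.
  (4,4): 1/5 same-type → still unsatisfied.
  (5,1): 3/5 same-type → still unsatisfied.
  (5,4): 2/5 same-type → still unsatisfied.
  (6,3): 3/4 same-type → satisfied — stop here.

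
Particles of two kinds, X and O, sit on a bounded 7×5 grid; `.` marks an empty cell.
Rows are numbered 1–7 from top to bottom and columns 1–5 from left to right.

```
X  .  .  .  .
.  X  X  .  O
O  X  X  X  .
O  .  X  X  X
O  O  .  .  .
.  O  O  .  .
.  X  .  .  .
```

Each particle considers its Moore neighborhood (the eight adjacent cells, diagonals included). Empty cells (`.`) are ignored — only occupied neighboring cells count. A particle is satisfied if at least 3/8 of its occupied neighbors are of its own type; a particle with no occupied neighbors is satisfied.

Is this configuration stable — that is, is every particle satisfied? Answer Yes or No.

Row 1: (1,1)X 1/1 satisfied
Row 2: (2,2)X 4/5 satisfied · (2,3)X 4/4 satisfied · (2,5)O 0/1 not
Row 3: (3,1)O 1/3 not · (3,2)X 4/6 satisfied · (3,3)X 6/6 satisfied · (3,4)X 5/6 satisfied
Row 4: (4,1)O 3/4 satisfied · (4,3)X 4/5 satisfied · (4,4)X 4/4 satisfied · (4,5)X 2/2 satisfied
Row 5: (5,1)O 3/3 satisfied · (5,2)O 4/5 satisfied
Row 6: (6,2)O 3/4 satisfied · (6,3)O 2/3 satisfied
Row 7: (7,2)X 0/2 not
For instance (2,5) has only 0/1 same-type neighbors, below 3/8.

No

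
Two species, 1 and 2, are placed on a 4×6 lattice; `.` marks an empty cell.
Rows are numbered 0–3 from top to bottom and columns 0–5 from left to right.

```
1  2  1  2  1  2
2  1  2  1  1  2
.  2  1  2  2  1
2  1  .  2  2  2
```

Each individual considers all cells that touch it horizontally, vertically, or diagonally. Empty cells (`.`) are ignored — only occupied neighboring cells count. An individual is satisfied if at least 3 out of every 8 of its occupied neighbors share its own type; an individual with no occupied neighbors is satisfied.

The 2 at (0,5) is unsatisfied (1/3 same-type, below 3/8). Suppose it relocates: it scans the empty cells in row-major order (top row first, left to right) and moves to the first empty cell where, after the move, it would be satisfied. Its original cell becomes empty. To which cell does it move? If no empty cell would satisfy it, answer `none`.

Vacating (0,5). Empty cells in order:
  (2,0): 3/5 same-type → satisfied — stop here.

(2,0)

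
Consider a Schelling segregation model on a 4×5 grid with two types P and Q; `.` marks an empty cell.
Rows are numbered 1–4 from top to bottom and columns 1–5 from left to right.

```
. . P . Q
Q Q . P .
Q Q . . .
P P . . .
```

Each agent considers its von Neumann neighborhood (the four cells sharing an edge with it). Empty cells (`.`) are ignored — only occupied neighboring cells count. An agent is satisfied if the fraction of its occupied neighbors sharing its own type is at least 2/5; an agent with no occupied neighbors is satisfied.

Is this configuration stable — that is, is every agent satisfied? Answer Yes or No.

Yes

Row 1: (1,3)P 0/0 ✓ · (1,5)Q 0/0 ✓
Row 2: (2,1)Q 2/2 ✓ · (2,2)Q 2/2 ✓ · (2,4)P 0/0 ✓
Row 3: (3,1)Q 2/3 ✓ · (3,2)Q 2/3 ✓
Row 4: (4,1)P 1/2 ✓ · (4,2)P 1/2 ✓
All meet the threshold, so the configuration is stable.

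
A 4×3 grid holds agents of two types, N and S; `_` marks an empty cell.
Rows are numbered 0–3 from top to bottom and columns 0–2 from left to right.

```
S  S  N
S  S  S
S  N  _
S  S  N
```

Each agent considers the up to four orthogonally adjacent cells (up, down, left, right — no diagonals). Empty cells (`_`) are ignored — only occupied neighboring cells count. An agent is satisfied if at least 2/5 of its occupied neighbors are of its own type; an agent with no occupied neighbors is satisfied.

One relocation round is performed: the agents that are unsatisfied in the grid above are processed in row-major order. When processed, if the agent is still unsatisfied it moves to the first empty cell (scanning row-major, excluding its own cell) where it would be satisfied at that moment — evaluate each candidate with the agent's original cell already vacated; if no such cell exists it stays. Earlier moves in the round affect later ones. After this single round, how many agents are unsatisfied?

Initially unsatisfied (in order): (0,2), (2,1), (3,1), (3,2).
  (0,2) → (2,2).
  (2,1): no empty cell satisfies it; stays.
  (3,1) → (0,2).
  (3,2): now satisfied by earlier moves; stays.
Resulting grid:
S S S
S S S
S N N
S _ N
Unsatisfied now: (2,1).

1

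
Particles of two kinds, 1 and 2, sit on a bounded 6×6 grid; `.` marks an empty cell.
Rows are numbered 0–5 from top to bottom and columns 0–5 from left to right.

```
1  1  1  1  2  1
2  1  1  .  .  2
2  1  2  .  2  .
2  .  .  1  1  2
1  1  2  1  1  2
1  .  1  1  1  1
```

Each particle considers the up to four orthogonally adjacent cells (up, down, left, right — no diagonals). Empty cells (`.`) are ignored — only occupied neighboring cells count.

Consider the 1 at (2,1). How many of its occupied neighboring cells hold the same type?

Occupied neighbors of (2,1): (1,1)=1, (2,0)=2, (2,2)=2.
Same type (1): 1 of 3.

1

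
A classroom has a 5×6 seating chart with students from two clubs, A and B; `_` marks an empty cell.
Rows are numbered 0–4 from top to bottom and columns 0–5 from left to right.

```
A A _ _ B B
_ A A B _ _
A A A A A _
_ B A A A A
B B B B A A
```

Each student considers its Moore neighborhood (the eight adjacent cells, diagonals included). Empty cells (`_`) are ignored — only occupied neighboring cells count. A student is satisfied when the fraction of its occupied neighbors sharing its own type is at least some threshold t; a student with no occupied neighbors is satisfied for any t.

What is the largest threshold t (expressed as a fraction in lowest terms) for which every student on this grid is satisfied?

(0,0)A 2/2
(0,1)A 3/3
(0,4)B 2/2
(0,5)B 1/1
(1,1)A 6/6
(1,2)A 5/6
(1,3)B 1/5
(2,0)A 2/3
(2,1)A 5/6
(2,2)A 6/8
(2,3)A 6/7
(2,4)A 4/5
(3,1)B 3/7
(3,2)A 4/8
(3,3)A 6/8
(3,4)A 6/7
(3,5)A 4/4
(4,0)B 2/2
(4,1)B 3/4
(4,2)B 3/5
(4,3)B 1/5
(4,4)A 4/5
(4,5)A 3/3
The smallest same-type fraction is 1/5 at (1,3), which reduces to 1/5. Any threshold above that leaves this student unsatisfied.

1/5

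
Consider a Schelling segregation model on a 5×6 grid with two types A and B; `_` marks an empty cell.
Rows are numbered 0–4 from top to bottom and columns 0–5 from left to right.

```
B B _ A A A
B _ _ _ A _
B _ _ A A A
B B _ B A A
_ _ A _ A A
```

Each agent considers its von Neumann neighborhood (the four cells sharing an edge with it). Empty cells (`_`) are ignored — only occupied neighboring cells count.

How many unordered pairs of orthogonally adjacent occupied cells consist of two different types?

2

Scan each occupied cell's neighbors to the right and below so each pair is counted once.
Row 0: B(0,0)–B(0,1)= B(0,0)–B(1,0)= A(0,3)–A(0,4)= A(0,4)–A(0,5)= A(0,4)–A(1,4)=  → 0/5 unlike.
Row 1: B(1,0)–B(2,0)= A(1,4)–A(2,4)=  → 0/2 unlike.
Row 2: B(2,0)–B(3,0)= A(2,3)–A(2,4)= A(2,3)–B(3,3)≠ A(2,4)–A(2,5)= A(2,4)–A(3,4)= A(2,5)–A(3,5)=  → 1/6 unlike.
Row 3: B(3,0)–B(3,1)= B(3,3)–A(3,4)≠ A(3,4)–A(3,5)= A(3,4)–A(4,4)= A(3,5)–A(4,5)=  → 1/5 unlike.
Row 4: A(4,4)–A(4,5)=  → 0/1 unlike.
Total adjacent occupied pairs: 19; unlike-type pairs: 2.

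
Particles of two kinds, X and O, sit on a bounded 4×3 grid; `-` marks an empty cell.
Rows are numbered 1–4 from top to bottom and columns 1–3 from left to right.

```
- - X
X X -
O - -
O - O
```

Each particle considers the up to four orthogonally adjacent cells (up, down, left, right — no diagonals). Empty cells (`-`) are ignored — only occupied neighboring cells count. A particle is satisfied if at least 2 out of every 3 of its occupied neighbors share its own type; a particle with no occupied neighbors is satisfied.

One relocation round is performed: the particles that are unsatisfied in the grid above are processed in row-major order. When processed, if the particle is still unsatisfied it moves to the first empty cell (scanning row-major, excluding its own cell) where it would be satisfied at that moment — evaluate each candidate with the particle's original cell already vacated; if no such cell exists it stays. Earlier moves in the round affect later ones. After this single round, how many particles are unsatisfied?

Initially unsatisfied (in order): (2,1), (3,1).
  (2,1) → (1,1).
  (3,1): now satisfied by earlier moves; stays.
Resulting grid:
X - X
- X -
O - -
O - O
All satisfied now.

0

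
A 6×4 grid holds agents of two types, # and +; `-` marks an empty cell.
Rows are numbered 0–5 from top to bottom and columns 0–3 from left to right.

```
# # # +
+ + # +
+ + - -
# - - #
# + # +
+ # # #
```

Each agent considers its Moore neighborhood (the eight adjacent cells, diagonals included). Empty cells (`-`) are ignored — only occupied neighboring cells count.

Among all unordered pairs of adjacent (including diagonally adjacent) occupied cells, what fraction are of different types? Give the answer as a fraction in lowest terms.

6/11

Scan each occupied cell's neighbors to the right and below (and the two forward diagonals) so each pair is counted once.
From row 0: 8 unlike of 13 pairs (running 8/13).
From row 1: 3 unlike of 8 pairs (running 11/21).
From row 2: 2 unlike of 3 pairs (running 13/24).
From row 3: 2 unlike of 4 pairs (running 15/28).
From row 4: 8 unlike of 13 pairs (running 23/41).
From row 5: 1 unlike of 3 pairs (running 24/44).
Total adjacent occupied pairs: 44; unlike-type pairs: 24.
24/44 reduces to 6/11.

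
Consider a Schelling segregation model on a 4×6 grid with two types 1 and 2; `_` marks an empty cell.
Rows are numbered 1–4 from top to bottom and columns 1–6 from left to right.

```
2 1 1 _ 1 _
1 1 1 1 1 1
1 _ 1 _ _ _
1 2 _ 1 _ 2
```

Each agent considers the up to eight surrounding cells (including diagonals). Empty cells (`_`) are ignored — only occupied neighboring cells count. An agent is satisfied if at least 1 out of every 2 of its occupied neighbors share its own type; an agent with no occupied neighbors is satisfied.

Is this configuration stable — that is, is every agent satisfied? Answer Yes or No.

(1,1)2 0/3 unhappy
(1,2)1 4/5 ok
(1,3)1 4/4 ok
(1,5)1 3/3 ok
(2,1)1 3/4 ok
(2,2)1 6/7 ok
(2,3)1 5/5 ok
(2,4)1 5/5 ok
(2,5)1 3/3 ok
(2,6)1 2/2 ok
(3,1)1 3/4 ok
(3,3)1 4/5 ok
(4,1)1 1/2 ok
(4,2)2 0/3 unhappy
(4,4)1 1/1 ok
(4,6)2 0/0 ok
For instance (1,1) has only 0/3 same-type neighbors, below 1/2.

No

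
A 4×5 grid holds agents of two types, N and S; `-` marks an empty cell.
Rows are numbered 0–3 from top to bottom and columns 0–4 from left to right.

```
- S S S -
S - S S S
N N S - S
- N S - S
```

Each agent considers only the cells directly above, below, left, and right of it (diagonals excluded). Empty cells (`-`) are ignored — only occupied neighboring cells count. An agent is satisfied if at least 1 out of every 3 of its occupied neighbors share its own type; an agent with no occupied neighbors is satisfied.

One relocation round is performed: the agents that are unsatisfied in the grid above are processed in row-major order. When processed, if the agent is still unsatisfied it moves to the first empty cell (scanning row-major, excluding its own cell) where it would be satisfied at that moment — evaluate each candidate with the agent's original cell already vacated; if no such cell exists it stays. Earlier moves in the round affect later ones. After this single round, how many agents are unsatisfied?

Initially unsatisfied (in order): (1,0).
  (1,0) → (0,0).
Resulting grid:
S S S S -
- - S S S
N N S - S
- N S - S
All satisfied now.

0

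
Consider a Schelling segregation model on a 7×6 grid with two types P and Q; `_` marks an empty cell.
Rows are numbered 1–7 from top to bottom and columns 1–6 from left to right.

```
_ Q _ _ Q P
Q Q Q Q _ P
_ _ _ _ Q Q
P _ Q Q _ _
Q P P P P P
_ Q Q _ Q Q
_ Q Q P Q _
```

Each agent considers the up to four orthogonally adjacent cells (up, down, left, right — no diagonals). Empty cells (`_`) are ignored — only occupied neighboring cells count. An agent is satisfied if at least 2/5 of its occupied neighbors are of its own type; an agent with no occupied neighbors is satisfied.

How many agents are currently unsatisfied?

(1,2)Q 1/1 satisfied
(1,5)Q 0/1 not
(1,6)P 1/2 satisfied
(2,1)Q 1/1 satisfied
(2,2)Q 3/3 satisfied
(2,3)Q 2/2 satisfied
(2,4)Q 1/1 satisfied
(2,6)P 1/2 satisfied
(3,5)Q 1/1 satisfied
(3,6)Q 1/2 satisfied
(4,1)P 0/1 not
(4,3)Q 1/2 satisfied
(4,4)Q 1/2 satisfied
(5,1)Q 0/2 not
(5,2)P 1/3 not
(5,3)P 2/4 satisfied
(5,4)P 2/3 satisfied
(5,5)P 2/3 satisfied
(5,6)P 1/2 satisfied
(6,2)Q 2/3 satisfied
(6,3)Q 2/3 satisfied
(6,5)Q 2/3 satisfied
(6,6)Q 1/2 satisfied
(7,2)Q 2/2 satisfied
(7,3)Q 2/3 satisfied
(7,4)P 0/2 not
(7,5)Q 1/2 satisfied
Unsatisfied: (1,5), (4,1), (5,1), (5,2), (7,4) — 5 in total.

5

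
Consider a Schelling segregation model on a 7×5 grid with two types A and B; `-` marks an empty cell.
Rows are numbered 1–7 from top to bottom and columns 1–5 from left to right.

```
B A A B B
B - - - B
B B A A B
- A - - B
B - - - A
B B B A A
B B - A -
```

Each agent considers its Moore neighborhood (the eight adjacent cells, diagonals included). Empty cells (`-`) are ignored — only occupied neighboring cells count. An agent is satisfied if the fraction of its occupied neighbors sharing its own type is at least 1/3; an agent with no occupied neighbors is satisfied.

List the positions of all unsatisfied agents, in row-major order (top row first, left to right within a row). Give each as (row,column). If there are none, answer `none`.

Row 1: (1,1)B 1/2 ok · (1,2)A 1/3 ok · (1,3)A 1/2 ok · (1,4)B 2/3 ok · (1,5)B 2/2 ok
Row 2: (2,1)B 3/4 ok · (2,5)B 3/4 ok
Row 3: (3,1)B 2/3 ok · (3,2)B 2/4 ok · (3,3)A 2/3 ok · (3,4)A 1/4 unhappy · (3,5)B 2/3 ok
Row 4: (4,2)A 1/4 unhappy · (4,5)B 1/3 ok
Row 5: (5,1)B 2/3 ok · (5,5)A 2/3 ok
Row 6: (6,1)B 4/4 ok · (6,2)B 5/5 ok · (6,3)B 2/4 ok · (6,4)A 3/4 ok · (6,5)A 3/3 ok
Row 7: (7,1)B 3/3 ok · (7,2)B 4/4 ok · (7,4)A 2/3 ok

(3,4), (4,2)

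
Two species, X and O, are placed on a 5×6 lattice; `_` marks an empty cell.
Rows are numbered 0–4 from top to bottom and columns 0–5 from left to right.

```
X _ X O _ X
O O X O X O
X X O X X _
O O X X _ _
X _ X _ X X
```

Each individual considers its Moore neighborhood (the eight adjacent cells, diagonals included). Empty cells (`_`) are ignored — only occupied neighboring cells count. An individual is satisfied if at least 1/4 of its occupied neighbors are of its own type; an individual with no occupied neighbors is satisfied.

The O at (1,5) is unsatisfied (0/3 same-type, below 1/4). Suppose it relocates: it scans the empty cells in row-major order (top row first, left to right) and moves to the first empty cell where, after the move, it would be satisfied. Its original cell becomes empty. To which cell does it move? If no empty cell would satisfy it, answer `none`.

Vacating (1,5). Empty cells in order:
  (0,1): 2/5 same-type → satisfied — stop here.

(0,1)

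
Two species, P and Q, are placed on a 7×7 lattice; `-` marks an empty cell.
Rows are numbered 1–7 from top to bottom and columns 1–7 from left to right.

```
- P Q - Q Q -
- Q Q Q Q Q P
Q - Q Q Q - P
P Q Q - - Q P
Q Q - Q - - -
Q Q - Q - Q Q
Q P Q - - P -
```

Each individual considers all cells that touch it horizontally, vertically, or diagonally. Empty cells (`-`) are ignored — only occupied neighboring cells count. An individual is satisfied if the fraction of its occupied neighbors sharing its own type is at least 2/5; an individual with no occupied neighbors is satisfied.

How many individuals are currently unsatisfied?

6

Row 1: (1,2)P 0/3 not · (1,3)Q 3/4 satisfied · (1,5)Q 4/4 satisfied · (1,6)Q 3/4 satisfied
Row 2: (2,2)Q 4/5 satisfied · (2,3)Q 5/6 satisfied · (2,4)Q 7/7 satisfied · (2,5)Q 6/6 satisfied · (2,6)Q 4/6 satisfied · (2,7)P 1/3 not
Row 3: (3,1)Q 2/3 satisfied · (3,3)Q 6/6 satisfied · (3,4)Q 6/6 satisfied · (3,5)Q 5/5 satisfied · (3,7)P 2/4 satisfied
Row 4: (4,1)P 0/4 not · (4,2)Q 5/6 satisfied · (4,3)Q 5/5 satisfied · (4,6)Q 1/3 not · (4,7)P 1/2 satisfied
Row 5: (5,1)Q 4/5 satisfied · (5,2)Q 5/6 satisfied · (5,4)Q 2/2 satisfied
Row 6: (6,1)Q 4/5 satisfied · (6,2)Q 5/6 satisfied · (6,4)Q 2/2 satisfied · (6,6)Q 1/2 satisfied · (6,7)Q 1/2 satisfied
Row 7: (7,1)Q 2/3 satisfied · (7,2)P 0/4 not · (7,3)Q 2/3 satisfied · (7,6)P 0/2 not
Unsatisfied: (1,2), (2,7), (4,1), (4,6), (7,2), (7,6) — 6 in total.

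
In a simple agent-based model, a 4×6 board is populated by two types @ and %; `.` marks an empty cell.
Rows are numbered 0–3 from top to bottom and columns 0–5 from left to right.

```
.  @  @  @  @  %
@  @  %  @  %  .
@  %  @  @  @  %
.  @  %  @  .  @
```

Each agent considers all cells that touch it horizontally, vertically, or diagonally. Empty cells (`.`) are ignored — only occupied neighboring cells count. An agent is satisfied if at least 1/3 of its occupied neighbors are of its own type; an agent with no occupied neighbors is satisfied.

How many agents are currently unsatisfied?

Row 0: (0,1)@ 3/4 ok · (0,2)@ 4/5 ok · (0,3)@ 3/5 ok · (0,4)@ 2/4 ok · (0,5)% 1/2 ok
Row 1: (1,0)@ 3/4 ok · (1,1)@ 5/7 ok · (1,2)% 1/8 unhappy · (1,3)@ 6/8 ok · (1,4)% 2/7 unhappy
Row 2: (2,0)@ 3/4 ok · (2,1)% 2/7 unhappy · (2,2)@ 5/8 ok · (2,3)@ 4/7 ok · (2,4)@ 4/6 ok · (2,5)% 1/3 ok
Row 3: (3,1)@ 2/4 ok · (3,2)% 1/5 unhappy · (3,3)@ 3/4 ok · (3,5)@ 1/2 ok
Unsatisfied: (1,2), (1,4), (2,1), (3,2) — 4 in total.

4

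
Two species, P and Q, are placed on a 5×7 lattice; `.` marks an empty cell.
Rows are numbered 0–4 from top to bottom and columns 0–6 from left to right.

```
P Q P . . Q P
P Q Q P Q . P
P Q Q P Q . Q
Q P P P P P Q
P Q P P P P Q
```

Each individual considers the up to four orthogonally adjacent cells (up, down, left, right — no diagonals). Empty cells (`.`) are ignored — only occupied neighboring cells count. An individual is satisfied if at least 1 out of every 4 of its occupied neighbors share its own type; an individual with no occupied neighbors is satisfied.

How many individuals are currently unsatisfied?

Row 0: (0,0)P 1/2 satisfied · (0,1)Q 1/3 satisfied · (0,2)P 0/2 not · (0,5)Q 0/1 not · (0,6)P 1/2 satisfied
Row 1: (1,0)P 2/3 satisfied · (1,1)Q 3/4 satisfied · (1,2)Q 2/4 satisfied · (1,3)P 1/3 satisfied · (1,4)Q 1/2 satisfied · (1,6)P 1/2 satisfied
Row 2: (2,0)P 1/3 satisfied · (2,1)Q 2/4 satisfied · (2,2)Q 2/4 satisfied · (2,3)P 2/4 satisfied · (2,4)Q 1/3 satisfied · (2,6)Q 1/2 satisfied
Row 3: (3,0)Q 0/3 not · (3,1)P 1/4 satisfied · (3,2)P 3/4 satisfied · (3,3)P 4/4 satisfied · (3,4)P 3/4 satisfied · (3,5)P 2/3 satisfied · (3,6)Q 2/3 satisfied
Row 4: (4,0)P 0/2 not · (4,1)Q 0/3 not · (4,2)P 2/3 satisfied · (4,3)P 3/3 satisfied · (4,4)P 3/3 satisfied · (4,5)P 2/3 satisfied · (4,6)Q 1/2 satisfied
Unsatisfied: (0,2), (0,5), (3,0), (4,0), (4,1) — 5 in total.

5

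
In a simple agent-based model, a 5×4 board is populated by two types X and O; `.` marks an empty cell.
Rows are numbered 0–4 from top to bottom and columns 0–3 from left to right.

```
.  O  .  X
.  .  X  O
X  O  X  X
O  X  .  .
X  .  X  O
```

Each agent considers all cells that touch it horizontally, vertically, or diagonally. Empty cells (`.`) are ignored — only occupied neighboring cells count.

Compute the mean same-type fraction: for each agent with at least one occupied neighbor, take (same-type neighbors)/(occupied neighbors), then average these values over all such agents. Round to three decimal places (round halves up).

Row 0: (0,1)O 0/1 · (0,3)X 1/2
Row 1: (1,2)X 3/6 · (1,3)O 0/4
Row 2: (2,0)X 1/3 · (2,1)O 1/5 · (2,2)X 3/5 · (2,3)X 2/3
Row 3: (3,0)O 1/4 · (3,1)X 4/6
Row 4: (4,0)X 1/2 · (4,2)X 1/2 · (4,3)O 0/1
Sum over 13 agents: 0/1 + 1/2 + 3/6 + 0/4 + 1/3 + 1/5 + 3/5 + 2/3 + 1/4 + 4/6 + 1/2 + 1/2 + 0/1 = 283/60; mean = 283/60 ÷ 13 = 283/780 = 0.362820… → 0.363.

0.363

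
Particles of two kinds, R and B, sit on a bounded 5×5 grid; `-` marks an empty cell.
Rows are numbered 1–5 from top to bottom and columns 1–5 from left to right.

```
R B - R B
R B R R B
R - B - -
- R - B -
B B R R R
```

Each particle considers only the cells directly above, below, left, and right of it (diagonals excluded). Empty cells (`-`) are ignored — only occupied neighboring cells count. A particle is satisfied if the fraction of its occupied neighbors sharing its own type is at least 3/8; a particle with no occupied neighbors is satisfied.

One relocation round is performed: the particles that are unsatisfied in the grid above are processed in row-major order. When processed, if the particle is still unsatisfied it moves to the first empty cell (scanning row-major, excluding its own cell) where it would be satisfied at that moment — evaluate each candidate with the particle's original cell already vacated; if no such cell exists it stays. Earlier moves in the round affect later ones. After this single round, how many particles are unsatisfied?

1

Initially unsatisfied (in order): (2,2), (2,3), (3,3), (4,2), (4,4), (5,2).
  (2,2) → (3,4).
  (2,3): now satisfied by earlier moves; stays.
  (3,3): now satisfied by earlier moves; stays.
  (4,2) → (1,3).
  (4,4): now satisfied by earlier moves; stays.
  (5,2): now satisfied by earlier moves; stays.
Resulting grid:
R B R R B
R - R R B
R - B B -
- - - B -
B B R R R
Unsatisfied now: (1,2).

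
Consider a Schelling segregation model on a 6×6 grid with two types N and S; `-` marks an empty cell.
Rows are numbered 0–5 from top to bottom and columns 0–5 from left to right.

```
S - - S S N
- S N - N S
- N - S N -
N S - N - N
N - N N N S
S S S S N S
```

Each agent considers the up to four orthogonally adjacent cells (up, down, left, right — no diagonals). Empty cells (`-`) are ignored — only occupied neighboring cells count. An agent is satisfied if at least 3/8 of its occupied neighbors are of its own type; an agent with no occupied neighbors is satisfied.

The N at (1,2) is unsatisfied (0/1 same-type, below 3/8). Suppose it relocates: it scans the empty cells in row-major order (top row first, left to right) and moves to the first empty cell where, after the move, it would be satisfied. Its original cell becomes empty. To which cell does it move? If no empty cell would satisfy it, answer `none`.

Vacating (1,2). Empty cells in order:
  (0,1): 0/2 same-type → still unsatisfied.
  (0,2): 0/1 same-type → still unsatisfied.
  (1,0): 0/2 same-type → still unsatisfied.
  (1,3): 1/3 same-type → still unsatisfied.
  (2,0): 2/2 same-type → satisfied — stop here.

(2,0)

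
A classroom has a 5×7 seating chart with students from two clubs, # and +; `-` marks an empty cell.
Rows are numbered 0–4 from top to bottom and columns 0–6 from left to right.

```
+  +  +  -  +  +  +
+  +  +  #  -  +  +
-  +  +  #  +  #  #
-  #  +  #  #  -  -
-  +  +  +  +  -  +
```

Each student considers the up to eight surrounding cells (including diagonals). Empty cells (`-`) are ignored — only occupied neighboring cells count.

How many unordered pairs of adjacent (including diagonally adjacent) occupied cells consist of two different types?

28

Scan each occupied cell's neighbors to the right and below (and the two forward diagonals) so each pair is counted once.
From row 0: 2 unlike of 18 pairs (running 2/18).
From row 1: 8 unlike of 18 pairs (running 10/36).
From row 2: 9 unlike of 16 pairs (running 19/52).
From row 3: 9 unlike of 13 pairs (running 28/65).
From row 4: 0 unlike of 3 pairs (running 28/68).
Total adjacent occupied pairs: 68; unlike-type pairs: 28.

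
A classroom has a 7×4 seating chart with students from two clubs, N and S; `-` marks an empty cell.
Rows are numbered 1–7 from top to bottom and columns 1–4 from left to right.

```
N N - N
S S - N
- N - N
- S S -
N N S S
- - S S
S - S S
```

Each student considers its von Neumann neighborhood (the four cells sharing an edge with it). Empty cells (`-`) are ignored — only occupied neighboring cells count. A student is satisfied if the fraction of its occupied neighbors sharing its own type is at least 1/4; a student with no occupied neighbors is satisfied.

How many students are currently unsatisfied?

(1,1)N 1/2 satisfied
(1,2)N 1/2 satisfied
(1,4)N 1/1 satisfied
(2,1)S 1/2 satisfied
(2,2)S 1/3 satisfied
(2,4)N 2/2 satisfied
(3,2)N 0/2 not
(3,4)N 1/1 satisfied
(4,2)S 1/3 satisfied
(4,3)S 2/2 satisfied
(5,1)N 1/1 satisfied
(5,2)N 1/3 satisfied
(5,3)S 3/4 satisfied
(5,4)S 2/2 satisfied
(6,3)S 3/3 satisfied
(6,4)S 3/3 satisfied
(7,1)S 0/0 satisfied
(7,3)S 2/2 satisfied
(7,4)S 2/2 satisfied
Unsatisfied: (3,2) — 1 in total.

1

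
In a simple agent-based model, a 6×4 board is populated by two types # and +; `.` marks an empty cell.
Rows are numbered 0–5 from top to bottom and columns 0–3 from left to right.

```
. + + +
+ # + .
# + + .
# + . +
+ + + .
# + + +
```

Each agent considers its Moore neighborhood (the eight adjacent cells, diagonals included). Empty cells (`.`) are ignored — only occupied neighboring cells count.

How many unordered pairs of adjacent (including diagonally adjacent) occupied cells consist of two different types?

16

Scan each occupied cell's neighbors to the right and below (and the two forward diagonals) so each pair is counted once.
From row 0: 2 unlike of 8 pairs (running 2/8).
From row 1: 5 unlike of 9 pairs (running 7/17).
From row 2: 3 unlike of 8 pairs (running 10/25).
From row 3: 3 unlike of 7 pairs (running 13/32).
From row 4: 2 unlike of 10 pairs (running 15/42).
From row 5: 1 unlike of 3 pairs (running 16/45).
Total adjacent occupied pairs: 45; unlike-type pairs: 16.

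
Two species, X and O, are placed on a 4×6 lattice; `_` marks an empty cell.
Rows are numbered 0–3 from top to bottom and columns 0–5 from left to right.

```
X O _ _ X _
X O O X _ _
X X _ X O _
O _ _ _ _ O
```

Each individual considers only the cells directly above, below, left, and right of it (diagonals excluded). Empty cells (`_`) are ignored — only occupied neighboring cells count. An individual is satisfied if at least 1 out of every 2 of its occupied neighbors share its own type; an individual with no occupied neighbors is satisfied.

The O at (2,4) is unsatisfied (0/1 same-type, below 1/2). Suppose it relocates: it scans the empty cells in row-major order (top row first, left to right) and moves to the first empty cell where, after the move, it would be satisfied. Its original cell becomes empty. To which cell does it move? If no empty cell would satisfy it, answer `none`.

Vacating (2,4). Empty cells in order:
  (0,2): 2/2 same-type → satisfied — stop here.

(0,2)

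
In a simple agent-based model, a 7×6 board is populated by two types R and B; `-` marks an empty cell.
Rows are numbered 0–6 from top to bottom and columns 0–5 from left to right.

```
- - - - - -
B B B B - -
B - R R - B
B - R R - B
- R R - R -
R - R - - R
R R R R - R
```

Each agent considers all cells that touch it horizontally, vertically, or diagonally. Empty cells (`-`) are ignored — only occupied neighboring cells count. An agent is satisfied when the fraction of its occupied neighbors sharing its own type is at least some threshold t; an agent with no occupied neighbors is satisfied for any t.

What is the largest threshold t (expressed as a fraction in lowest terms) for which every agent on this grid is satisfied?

(1,0)B 2/2
(1,1)B 3/4
(1,2)B 2/4
(1,3)B 1/3
(2,0)B 3/3
(2,2)R 3/6
(2,3)R 3/5
(2,5)B 1/1
(3,0)B 1/2
(3,2)R 5/5
(3,3)R 5/5
(3,5)B 1/2
(4,1)R 4/5
(4,2)R 4/4
(4,4)R 2/3
(5,0)R 3/3
(5,2)R 5/5
(5,5)R 2/2
(6,0)R 2/2
(6,1)R 4/4
(6,2)R 3/3
(6,3)R 2/2
(6,5)R 1/1
The smallest same-type fraction is 1/3 at (1,3), which reduces to 1/3. Any threshold above that leaves this agent unsatisfied.

1/3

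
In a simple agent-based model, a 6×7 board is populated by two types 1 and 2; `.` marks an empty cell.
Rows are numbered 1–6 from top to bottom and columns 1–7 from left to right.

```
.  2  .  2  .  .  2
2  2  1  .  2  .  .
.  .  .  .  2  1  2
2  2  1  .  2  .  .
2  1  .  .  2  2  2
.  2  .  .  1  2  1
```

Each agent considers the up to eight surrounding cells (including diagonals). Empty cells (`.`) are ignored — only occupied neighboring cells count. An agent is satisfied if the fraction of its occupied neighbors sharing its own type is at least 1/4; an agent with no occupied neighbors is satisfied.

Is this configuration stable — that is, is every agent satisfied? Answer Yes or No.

No

(1,2)2 2/3 ✓
(1,4)2 1/2 ✓
(1,7)2 0/0 ✓
(2,1)2 2/2 ✓
(2,2)2 2/3 ✓
(2,3)1 0/3 ✗
(2,5)2 2/3 ✓
(3,5)2 2/3 ✓
(3,6)1 0/4 ✗
(3,7)2 0/1 ✗
(4,1)2 2/3 ✓
(4,2)2 2/4 ✓
(4,3)1 1/2 ✓
(4,5)2 3/4 ✓
(5,1)2 3/4 ✓
(5,2)1 1/5 ✗
(5,5)2 3/4 ✓
(5,6)2 4/6 ✓
(5,7)2 2/3 ✓
(6,2)2 1/2 ✓
(6,5)1 0/3 ✗
(6,6)2 3/5 ✓
(6,7)1 0/3 ✗
For instance (2,3) has only 0/3 same-type neighbors, below 1/4.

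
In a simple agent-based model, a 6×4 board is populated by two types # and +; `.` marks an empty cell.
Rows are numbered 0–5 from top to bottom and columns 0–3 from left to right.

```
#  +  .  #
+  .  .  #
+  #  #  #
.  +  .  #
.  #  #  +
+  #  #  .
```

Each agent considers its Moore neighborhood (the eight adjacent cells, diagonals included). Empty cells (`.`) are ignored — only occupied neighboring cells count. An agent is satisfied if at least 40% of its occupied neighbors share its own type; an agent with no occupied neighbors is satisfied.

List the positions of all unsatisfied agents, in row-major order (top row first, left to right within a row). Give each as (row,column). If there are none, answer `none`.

(0,0), (2,1), (3,1), (4,3), (5,0)

Row 0: (0,0)# 0/2 unhappy · (0,1)+ 1/2 ok · (0,3)# 1/1 ok
Row 1: (1,0)+ 2/4 ok · (1,3)# 3/3 ok
Row 2: (2,0)+ 2/3 ok · (2,1)# 1/4 unhappy · (2,2)# 4/5 ok · (2,3)# 3/3 ok
Row 3: (3,1)+ 1/5 unhappy · (3,3)# 3/4 ok
Row 4: (4,1)# 3/5 ok · (4,2)# 4/6 ok · (4,3)+ 0/3 unhappy
Row 5: (5,0)+ 0/2 unhappy · (5,1)# 3/4 ok · (5,2)# 3/4 ok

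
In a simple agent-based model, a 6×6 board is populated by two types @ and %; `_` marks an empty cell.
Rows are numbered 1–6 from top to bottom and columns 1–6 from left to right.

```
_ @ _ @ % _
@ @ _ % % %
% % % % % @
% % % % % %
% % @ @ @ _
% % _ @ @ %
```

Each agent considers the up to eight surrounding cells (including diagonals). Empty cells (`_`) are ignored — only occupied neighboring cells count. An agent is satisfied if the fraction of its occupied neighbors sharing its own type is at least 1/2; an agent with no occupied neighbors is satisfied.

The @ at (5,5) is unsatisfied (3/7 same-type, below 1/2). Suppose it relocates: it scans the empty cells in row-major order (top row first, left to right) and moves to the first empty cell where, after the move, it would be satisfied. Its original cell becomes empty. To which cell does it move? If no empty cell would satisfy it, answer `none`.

(1,1)

Vacating (5,5). Empty cells in order:
  (1,1): 3/3 same-type → satisfied — stop here.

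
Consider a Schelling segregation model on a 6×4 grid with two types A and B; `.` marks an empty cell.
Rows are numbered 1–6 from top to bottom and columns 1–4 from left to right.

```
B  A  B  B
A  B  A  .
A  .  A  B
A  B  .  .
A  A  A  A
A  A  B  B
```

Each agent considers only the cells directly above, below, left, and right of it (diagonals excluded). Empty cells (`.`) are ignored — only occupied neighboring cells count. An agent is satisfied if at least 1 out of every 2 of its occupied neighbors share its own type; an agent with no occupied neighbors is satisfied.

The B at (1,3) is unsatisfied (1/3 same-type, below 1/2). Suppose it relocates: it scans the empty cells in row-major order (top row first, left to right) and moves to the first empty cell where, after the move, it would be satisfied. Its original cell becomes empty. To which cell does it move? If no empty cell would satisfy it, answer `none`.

(2,4)

Vacating (1,3). Empty cells in order:
  (2,4): 2/3 same-type → satisfied — stop here.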